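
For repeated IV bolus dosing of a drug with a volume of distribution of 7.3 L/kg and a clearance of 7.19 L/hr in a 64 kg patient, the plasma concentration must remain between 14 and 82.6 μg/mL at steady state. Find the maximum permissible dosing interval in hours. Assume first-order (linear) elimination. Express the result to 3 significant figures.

115 h

Total Vd = 7.3 × 64 = 467.2 L
k = CL / Vd = 7.190 / 467.2 = 0.01539 h⁻¹
Between IV bolus doses, concentration decays as C = C₀·e^(−kτ), so C_peak/C_trough = e^(kτ).
τ_max = ln(C_peak/C_trough) / k = ln(82.6/14) / 0.01539 = 1.775 / 0.01539 = 115.3 h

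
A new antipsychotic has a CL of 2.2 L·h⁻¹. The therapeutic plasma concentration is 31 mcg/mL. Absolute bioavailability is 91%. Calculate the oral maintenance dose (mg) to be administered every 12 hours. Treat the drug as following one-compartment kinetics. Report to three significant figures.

899 mg

D = CL × Css × τ / F = 2.200 × 31 × 12 / 0.91 = 899.3 mg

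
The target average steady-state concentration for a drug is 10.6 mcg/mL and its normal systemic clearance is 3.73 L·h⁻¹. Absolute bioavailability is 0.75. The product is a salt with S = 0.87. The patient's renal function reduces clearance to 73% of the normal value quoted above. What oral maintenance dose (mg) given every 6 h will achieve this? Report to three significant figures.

265 mg

Patient clearance = 0.73 × 3.730 = 2.723 L/h
D = CL × Css × τ / F / S = 2.723 × 10.6 × 6 / 0.75 / 0.87 = 265.4 mg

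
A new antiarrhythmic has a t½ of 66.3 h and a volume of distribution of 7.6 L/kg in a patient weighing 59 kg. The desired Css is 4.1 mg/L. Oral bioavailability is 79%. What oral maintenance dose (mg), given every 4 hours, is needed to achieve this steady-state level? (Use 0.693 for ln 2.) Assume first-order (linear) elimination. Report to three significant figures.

Vd(total) = 59 kg × 7.6 L/kg = 448.4 L
k = 0.693/66.3 = 0.01045 h⁻¹, so CL = k·Vd = 0.01045 × 448.4 = 4.686 L/h
D = CL × Css × τ / F = 4.686 × 4.1 × 4 / 0.79 = 97.28 mg

97.3 mg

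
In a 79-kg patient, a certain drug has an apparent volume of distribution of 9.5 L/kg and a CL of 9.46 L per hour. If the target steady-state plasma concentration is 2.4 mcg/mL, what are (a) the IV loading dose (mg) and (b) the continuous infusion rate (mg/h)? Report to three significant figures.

Total Vd = 9.5 × 79 = 750.5 L
Loading: fill Vd to C_target → 750.5 L × 2.4 mg/L = 1801 mg
Maintenance: replace elimination → rate = CL × Css = 9.460 × 2.4 = 22.70 mg/h

(a) 1800 mg; (b) 22.7 mg/h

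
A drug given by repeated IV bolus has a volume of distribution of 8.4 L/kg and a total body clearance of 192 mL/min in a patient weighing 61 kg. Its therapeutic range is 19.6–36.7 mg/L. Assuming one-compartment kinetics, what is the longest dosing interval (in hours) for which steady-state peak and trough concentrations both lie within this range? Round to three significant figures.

27.9 h

Vd(total) = 61 kg × 8.4 L/kg = 512.4 L
CL = 192 mL/min × 60/1000 = 11.52 L/h
k = CL / Vd = 11.52 / 512.4 = 0.02248 h⁻¹
Between IV bolus doses, concentration decays as C = C₀·e^(−kτ), so C_peak/C_trough = e^(kτ).
τ_max = ln(C_peak/C_trough) / k = ln(36.7/19.6) / 0.02248 = 0.6272 / 0.02248 = 27.90 h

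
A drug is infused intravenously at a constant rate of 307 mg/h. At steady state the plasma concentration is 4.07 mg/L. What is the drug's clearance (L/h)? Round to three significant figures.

75.4 L/h

At steady state, infusion rate = CL × Css, so CL = rate / Css.
CL = 307 / 4.07 = 75.43 L/h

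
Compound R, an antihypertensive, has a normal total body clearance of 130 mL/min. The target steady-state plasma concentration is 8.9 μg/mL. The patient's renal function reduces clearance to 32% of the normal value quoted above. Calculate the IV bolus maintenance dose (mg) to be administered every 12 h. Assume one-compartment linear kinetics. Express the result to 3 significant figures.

CL = 130 mL/min × 60/1000 = 7.800 L/h
Patient clearance = 0.32 × 7.800 = 2.496 L/h
At steady state, dose per interval replaces the amount cleared in that interval: D/τ = CL·Css.
D = CL × Css × τ = 2.496 × 8.9 × 12 = 266.6 mg

267 mg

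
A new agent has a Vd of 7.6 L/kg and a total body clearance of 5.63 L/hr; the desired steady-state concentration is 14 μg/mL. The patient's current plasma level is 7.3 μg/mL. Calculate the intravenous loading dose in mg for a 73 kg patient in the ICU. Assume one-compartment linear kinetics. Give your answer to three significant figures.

3720 mg

Vd(total) = 73 kg × 7.6 L/kg = 554.8 L
Concentration deficit ΔC = 14 − 7.3 = 6.700 mg/L
LD = Vd × ΔC = 554.8 × 6.700 = 3717 mg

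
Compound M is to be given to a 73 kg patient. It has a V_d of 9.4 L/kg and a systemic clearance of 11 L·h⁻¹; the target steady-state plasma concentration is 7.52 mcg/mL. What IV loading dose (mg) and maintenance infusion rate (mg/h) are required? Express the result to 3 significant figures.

Vd = 9.4 L/kg × 73 kg = 686.2 L
Loading: fill Vd to C_target → 686.2 L × 7.52 mg/L = 5160 mg
Infusion rate = 11.00 L/h × 7.52 mg/L = 82.72 mg/h

(a) 5160 mg; (b) 82.7 mg/h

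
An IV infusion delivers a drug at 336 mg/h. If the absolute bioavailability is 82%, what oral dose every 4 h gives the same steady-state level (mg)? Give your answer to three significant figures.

To maintain the same Css, the systemic dosing rate must be unchanged: F·D/τ = infusion rate.
D = rate × τ / F = 336 × 4 / 0.82 = 1639 mg

1640 mg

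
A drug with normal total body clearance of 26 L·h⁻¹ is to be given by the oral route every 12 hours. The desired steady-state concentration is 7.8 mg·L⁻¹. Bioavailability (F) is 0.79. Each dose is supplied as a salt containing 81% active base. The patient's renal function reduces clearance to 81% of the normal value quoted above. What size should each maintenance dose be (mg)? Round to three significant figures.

3080 mg

Patient clearance = 0.81 × 26.00 = 21.06 L/h
D = CL × Css × τ / F / S = 21.06 × 7.8 × 12 / 0.79 / 0.81 = 3081 mg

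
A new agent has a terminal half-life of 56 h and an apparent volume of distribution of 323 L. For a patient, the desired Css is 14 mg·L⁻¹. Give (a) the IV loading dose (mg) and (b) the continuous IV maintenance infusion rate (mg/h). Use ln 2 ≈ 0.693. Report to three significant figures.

LD = Vd × C = 323.0 × 14 = 4522 mg
CL = 0.693 × Vd / t½ = 0.693 × 323.0 / 56 = 3.997 L/h
Infusion rate = CL × Css = 3.997 × 14 = 55.96 mg/h

(a) 4520 mg; (b) 56.0 mg/h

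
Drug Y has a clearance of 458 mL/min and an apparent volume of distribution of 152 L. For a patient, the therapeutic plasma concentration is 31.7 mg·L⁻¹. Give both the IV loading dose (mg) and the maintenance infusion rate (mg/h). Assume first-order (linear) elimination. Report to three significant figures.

(a) 4820 mg; (b) 871 mg/h

Loading: fill Vd to C_target → 152.0 L × 31.7 mg/L = 4818 mg
CL = 458 mL/min = 458 × 0.06 = 27.48 L/h
Infusion rate = 27.48 L/h × 31.7 mg/L = 871.1 mg/h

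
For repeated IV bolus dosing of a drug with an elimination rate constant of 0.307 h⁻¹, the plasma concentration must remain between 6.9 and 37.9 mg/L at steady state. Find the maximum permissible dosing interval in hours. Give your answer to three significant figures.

Between IV bolus doses, concentration decays as C = C₀·e^(−kτ), so C_peak/C_trough = e^(kτ).
τ_max = ln(C_peak/C_trough) / k = ln(37.9/6.9) / 0.3070 = 1.703 / 0.3070 = 5.547 h

5.55 h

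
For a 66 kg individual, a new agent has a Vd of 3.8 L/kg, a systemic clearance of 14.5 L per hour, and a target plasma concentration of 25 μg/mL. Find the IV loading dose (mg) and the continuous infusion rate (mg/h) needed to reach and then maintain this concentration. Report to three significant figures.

Vd = 3.8 L/kg × 66 kg = 250.8 L
Loading dose = Vd × C = 250.8 × 25 = 6270 mg
Maintenance: replace elimination → rate = CL × Css = 14.50 × 25 = 362.5 mg/h

(a) 6270 mg; (b) 363 mg/h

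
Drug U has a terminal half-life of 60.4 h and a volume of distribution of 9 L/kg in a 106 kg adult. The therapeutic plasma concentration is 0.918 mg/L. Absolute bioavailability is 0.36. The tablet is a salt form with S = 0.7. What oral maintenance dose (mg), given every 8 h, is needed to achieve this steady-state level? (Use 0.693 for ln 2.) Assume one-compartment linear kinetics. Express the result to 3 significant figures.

Vd = 9 L/kg × 106 kg = 954.0 L
CL = 0.693 × Vd / t½ = 0.693 × 954.0 / 60.4 = 10.95 L/h
D = CL × Css × τ / F / S = 10.95 × 0.918 × 8 / 0.36 / 0.7 = 319.1 mg

319 mg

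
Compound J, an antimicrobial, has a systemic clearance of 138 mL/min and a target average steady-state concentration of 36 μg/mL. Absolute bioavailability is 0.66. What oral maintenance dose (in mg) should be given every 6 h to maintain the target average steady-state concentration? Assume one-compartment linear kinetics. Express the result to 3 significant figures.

CL = 138 mL/min = 138 × 0.06 = 8.280 L/h
D = CL × Css × τ / F = 8.280 × 36 × 6 / 0.66 = 2710 mg

2710 mg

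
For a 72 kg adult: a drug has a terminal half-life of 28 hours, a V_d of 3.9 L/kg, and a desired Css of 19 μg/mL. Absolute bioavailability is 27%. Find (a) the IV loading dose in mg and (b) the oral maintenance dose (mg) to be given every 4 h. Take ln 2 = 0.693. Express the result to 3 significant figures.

(a) 5340 mg; (b) 1960 mg

Vd = 3.9 L/kg × 72 kg = 280.8 L
LD = Vd × C = 280.8 × 19 = 5335 mg
CL = 0.693 × Vd / t½ = 0.693 × 280.8 / 28 = 6.950 L/h
D = CL × Css × τ / F = 6.950 × 19 × 4 / 0.27 = 1956 mg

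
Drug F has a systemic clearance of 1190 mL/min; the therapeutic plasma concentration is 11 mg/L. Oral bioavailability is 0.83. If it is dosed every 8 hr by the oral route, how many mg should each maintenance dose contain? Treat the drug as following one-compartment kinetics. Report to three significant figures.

Convert clearance: 1190 mL/min × 60 min/h ÷ 1000 mL/L = 71.40 L/h
D = CL × Css × τ / F = 71.40 × 11 × 8 / 0.83 = 7570 mg

7570 mg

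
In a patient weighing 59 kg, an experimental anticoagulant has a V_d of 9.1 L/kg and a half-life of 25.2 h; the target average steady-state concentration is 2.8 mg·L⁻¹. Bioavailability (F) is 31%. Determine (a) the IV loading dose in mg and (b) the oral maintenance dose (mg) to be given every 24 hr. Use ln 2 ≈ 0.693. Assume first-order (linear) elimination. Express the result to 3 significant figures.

(a) 1500 mg; (b) 3200 mg

Total Vd = 9.1 × 59 = 536.9 L
LD = Vd × C = 536.9 × 2.8 = 1503 mg
CL = 0.693 × Vd / t½ = 0.693 × 536.9 / 25.2 = 14.76 L/h
D = CL × Css × τ / F = 14.76 × 2.8 × 24 / 0.31 = 3200 mg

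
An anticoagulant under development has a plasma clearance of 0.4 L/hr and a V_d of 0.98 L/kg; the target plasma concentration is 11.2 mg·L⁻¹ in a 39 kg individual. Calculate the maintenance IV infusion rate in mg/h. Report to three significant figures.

4.48 mg/h

Vd does not affect the maintenance rate; only clearance governs steady-state input.
Infusion rate = CL · Css = 0.4000 L/h × 11.2 mg/L = 4.480 mg/h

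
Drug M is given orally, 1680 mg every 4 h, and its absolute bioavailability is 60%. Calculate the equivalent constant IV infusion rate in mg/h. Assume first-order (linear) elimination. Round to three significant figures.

252 mg/h

Equivalent systemic input: infusion rate = F·D/τ.
Rate = 0.6 × 1680 / 4 = 252.0 mg/h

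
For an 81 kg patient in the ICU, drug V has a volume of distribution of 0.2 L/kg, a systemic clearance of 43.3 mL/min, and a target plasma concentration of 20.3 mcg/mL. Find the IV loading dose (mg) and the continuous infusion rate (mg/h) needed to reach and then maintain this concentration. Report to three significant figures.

Vd(total) = 81 kg × 0.2 L/kg = 16.20 L
Loading dose = Vd × C = 16.20 × 20.3 = 328.9 mg
CL = 43.3 mL/min × 60/1000 = 2.598 L/h
Maintenance infusion rate = CL × Css = 2.598 × 20.3 = 52.74 mg/h

(a) 329 mg; (b) 52.7 mg/h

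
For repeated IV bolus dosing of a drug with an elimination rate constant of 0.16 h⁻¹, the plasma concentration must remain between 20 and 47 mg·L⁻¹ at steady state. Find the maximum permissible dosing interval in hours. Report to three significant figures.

Between IV bolus doses, concentration decays as C = C₀·e^(−kτ), so C_peak/C_trough = e^(kτ).
τ_max = ln(C_peak/C_trough) / k = ln(47/20) / 0.1600 = 0.8544 / 0.1600 = 5.340 h

5.34 h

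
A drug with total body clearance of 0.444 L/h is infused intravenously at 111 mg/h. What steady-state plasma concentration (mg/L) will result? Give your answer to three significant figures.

Css = rate / CL = 111 / 0.4440 = 250.0 mg/L

250 mg/L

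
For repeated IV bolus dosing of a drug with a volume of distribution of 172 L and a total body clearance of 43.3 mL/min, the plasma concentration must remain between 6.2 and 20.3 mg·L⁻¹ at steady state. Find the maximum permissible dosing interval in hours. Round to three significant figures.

Convert clearance: 43.3 mL/min × 60 min/h ÷ 1000 mL/L = 2.598 L/h
k = CL / Vd = 2.598 / 172.0 = 0.01510 h⁻¹
Between IV bolus doses, concentration decays as C = C₀·e^(−kτ), so C_peak/C_trough = e^(kτ).
τ_max = ln(C_peak/C_trough) / k = ln(20.3/6.2) / 0.01510 = 1.186 / 0.01510 = 78.54 h

78.5 h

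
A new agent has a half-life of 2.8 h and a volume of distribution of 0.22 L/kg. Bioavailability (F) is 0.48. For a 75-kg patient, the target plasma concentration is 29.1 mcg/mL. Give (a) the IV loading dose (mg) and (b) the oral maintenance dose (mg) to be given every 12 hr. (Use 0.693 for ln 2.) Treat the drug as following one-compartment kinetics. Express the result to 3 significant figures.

(a) 480 mg; (b) 2970 mg

Total Vd = 0.22 × 75 = 16.50 L
LD = Vd × C = 16.50 × 29.1 = 480.2 mg
CL = 0.693 × Vd / t½ = 0.693 × 16.50 / 2.8 = 4.084 L/h
D = CL × Css × τ / F = 4.084 × 29.1 × 12 / 0.48 = 2971 mg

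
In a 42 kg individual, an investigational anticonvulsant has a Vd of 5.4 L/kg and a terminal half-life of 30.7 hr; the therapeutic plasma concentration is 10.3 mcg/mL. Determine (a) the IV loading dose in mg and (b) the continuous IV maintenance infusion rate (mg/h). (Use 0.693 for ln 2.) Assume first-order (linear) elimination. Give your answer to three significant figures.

(a) 2340 mg; (b) 52.7 mg/h

Vd = 5.4 L/kg × 42 kg = 226.8 L
LD = Vd × C = 226.8 × 10.3 = 2336 mg
CL = 0.693 × Vd / t½ = 0.693 × 226.8 / 30.7 = 5.120 L/h
Infusion rate = CL × Css = 5.120 × 10.3 = 52.74 mg/h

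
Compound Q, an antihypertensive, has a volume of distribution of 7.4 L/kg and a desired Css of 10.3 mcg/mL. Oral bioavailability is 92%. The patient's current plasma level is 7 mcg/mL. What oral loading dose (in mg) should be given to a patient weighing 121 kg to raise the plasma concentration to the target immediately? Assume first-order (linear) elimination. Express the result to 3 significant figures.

Vd = 7.4 L/kg × 121 kg = 895.4 L
Concentration deficit ΔC = 10.3 − 7 = 3.300 mg/L
LD = Vd × ΔC / F = 895.4 × 3.300 / 0.92 = 3212 mg

3210 mg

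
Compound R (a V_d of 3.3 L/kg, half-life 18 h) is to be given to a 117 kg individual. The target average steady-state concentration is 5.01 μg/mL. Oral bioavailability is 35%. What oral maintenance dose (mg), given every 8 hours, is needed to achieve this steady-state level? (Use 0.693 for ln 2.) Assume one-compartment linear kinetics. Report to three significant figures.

Vd = 3.3 L/kg × 117 kg = 386.1 L
CL = ln 2 · Vd / t½ = 0.693 × 386.1 / 18 = 14.86 L/h
D = CL × Css × τ / F = 14.86 × 5.01 × 8 / 0.35 = 1702 mg

1700 mg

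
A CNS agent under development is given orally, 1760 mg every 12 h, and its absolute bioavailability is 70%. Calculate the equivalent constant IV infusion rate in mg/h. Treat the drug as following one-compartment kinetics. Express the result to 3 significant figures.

Equivalent systemic input: infusion rate = F·D/τ.
Rate = 0.7 × 1760 / 12 = 102.7 mg/h

103 mg/h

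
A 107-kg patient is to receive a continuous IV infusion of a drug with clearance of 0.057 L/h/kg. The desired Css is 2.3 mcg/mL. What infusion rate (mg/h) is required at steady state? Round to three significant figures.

14.0 mg/h

CL = 0.057 L/h/kg × 107 kg = 6.099 L/h
Infusion rate = CL · Css = 6.099 L/h × 2.3 mg/L = 14.03 mg/h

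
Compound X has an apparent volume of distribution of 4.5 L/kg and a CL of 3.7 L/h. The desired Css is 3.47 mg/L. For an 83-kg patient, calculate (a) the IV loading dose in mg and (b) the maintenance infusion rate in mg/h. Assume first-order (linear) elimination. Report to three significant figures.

Vd = 4.5 L/kg × 83 kg = 373.5 L
Loading: fill Vd to C_target → 373.5 L × 3.47 mg/L = 1296 mg
Infusion rate = 3.700 L/h × 3.47 mg/L = 12.84 mg/h

(a) 1300 mg; (b) 12.8 mg/h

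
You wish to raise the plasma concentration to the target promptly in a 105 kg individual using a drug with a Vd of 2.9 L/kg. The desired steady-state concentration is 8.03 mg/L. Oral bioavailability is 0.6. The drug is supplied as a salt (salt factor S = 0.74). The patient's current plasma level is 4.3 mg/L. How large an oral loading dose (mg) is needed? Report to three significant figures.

Total Vd = 2.9 × 105 = 304.5 L
Concentration deficit ΔC = 8.03 − 4.3 = 3.730 mg/L
LD = Vd × ΔC / F / S = 304.5 × 3.730 / 0.6 / 0.74 = 2558 mg

2560 mg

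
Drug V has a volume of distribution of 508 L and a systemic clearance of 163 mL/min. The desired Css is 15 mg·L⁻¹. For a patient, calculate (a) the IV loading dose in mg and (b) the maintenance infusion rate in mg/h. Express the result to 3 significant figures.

Loading dose = Vd × C = 508.0 × 15 = 7620 mg
CL = 163 mL/min × 60/1000 = 9.780 L/h
Maintenance: replace elimination → rate = CL × Css = 9.780 × 15 = 146.7 mg/h

(a) 7620 mg; (b) 147 mg/h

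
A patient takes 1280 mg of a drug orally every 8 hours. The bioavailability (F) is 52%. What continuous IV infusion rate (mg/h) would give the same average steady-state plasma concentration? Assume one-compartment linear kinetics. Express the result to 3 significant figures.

Equivalent systemic input: infusion rate = F·D/τ.
Rate = 0.52 × 1280 / 8 = 83.20 mg/h

83.2 mg/h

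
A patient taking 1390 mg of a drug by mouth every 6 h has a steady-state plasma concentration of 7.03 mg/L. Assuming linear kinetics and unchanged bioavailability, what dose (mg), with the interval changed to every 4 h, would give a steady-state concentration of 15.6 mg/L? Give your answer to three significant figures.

For first-order elimination, Css ∝ F·D/(CL·τ); F and CL are unchanged, so Css ∝ D/τ.
D₂ = D₁ × (Css,target / Css,current) × (τ₂/τ₁) = 1390 × (15.6/7.03) × (4/6) = 2056 mg

2060 mg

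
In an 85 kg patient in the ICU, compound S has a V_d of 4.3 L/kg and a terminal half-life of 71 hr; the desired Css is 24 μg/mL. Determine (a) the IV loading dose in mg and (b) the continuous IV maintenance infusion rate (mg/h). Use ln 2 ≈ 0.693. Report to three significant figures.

Vd = 4.3 L/kg × 85 kg = 365.5 L
LD = Vd × C = 365.5 × 24 = 8772 mg
CL = 0.693 × Vd / t½ = 0.693 × 365.5 / 71 = 3.567 L/h
Infusion rate = CL × Css = 3.567 × 24 = 85.61 mg/h

(a) 8770 mg; (b) 85.6 mg/h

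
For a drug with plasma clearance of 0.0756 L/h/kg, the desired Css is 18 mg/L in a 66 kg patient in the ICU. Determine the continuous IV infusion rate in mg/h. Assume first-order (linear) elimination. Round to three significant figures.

89.8 mg/h

CL = 0.0756 L/h/kg × 66 kg = 4.990 L/h
Infusion rate = CL · Css = 4.990 L/h × 18 mg/L = 89.82 mg/h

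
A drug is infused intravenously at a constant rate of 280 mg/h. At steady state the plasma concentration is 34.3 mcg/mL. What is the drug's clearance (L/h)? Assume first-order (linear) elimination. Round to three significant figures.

8.16 L/h

At steady state, infusion rate = CL × Css, so CL = rate / Css.
CL = 280 / 34.3 = 8.163 L/h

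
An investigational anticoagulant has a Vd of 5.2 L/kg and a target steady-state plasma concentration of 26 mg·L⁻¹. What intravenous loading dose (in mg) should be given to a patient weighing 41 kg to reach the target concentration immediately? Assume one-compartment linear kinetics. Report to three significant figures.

5540 mg

Total Vd = 5.2 × 41 = 213.2 L
LD = Vd × C = 213.2 × 26.00 = 5543 mg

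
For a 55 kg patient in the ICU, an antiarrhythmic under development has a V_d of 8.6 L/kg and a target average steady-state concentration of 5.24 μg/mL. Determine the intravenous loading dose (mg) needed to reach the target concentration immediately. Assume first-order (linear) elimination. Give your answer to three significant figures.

2480 mg

Vd = 8.6 L/kg × 55 kg = 473.0 L
LD = Vd × C = 473.0 × 5.240 = 2479 mg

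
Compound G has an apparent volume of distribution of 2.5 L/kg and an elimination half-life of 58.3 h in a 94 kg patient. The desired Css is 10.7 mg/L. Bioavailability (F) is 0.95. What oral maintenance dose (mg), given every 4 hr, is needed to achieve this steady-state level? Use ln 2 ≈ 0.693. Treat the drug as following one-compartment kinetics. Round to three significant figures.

126 mg

Vd = 2.5 L/kg × 94 kg = 235.0 L
CL = ln 2 · Vd / t½ = 0.693 × 235.0 / 58.3 = 2.793 L/h
D = CL × Css × τ / F = 2.793 × 10.7 × 4 / 0.95 = 125.8 mg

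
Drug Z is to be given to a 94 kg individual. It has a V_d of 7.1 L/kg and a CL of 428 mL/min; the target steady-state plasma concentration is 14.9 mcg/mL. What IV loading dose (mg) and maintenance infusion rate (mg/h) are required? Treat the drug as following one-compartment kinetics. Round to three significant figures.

(a) 9940 mg; (b) 383 mg/h

Vd(total) = 94 kg × 7.1 L/kg = 667.4 L
Loading: fill Vd to C_target → 667.4 L × 14.9 mg/L = 9944 mg
CL = 428 mL/min = 428 × 0.06 = 25.68 L/h
Maintenance: replace elimination → rate = CL × Css = 25.68 × 14.9 = 382.6 mg/h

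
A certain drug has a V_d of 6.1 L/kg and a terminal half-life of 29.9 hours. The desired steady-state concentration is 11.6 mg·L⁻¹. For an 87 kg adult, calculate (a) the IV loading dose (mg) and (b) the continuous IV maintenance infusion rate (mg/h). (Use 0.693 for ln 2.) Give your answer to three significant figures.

(a) 6160 mg; (b) 143 mg/h

Vd(total) = 87 kg × 6.1 L/kg = 530.7 L
LD = Vd × C = 530.7 × 11.6 = 6156 mg
CL = 0.693 × Vd / t½ = 0.693 × 530.7 / 29.9 = 12.30 L/h
Infusion rate = CL × Css = 12.30 × 11.6 = 142.7 mg/h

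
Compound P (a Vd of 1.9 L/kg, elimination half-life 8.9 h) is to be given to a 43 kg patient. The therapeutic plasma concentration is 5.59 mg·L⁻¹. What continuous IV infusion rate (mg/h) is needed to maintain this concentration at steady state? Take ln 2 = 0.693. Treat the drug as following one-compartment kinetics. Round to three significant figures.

35.6 mg/h

Total Vd = 1.9 × 43 = 81.70 L
CL = ln 2 · Vd / t½ = 0.693 × 81.70 / 8.9 = 6.362 L/h
Infusion rate = CL × Css = 6.362 × 5.59 = 35.56 mg/h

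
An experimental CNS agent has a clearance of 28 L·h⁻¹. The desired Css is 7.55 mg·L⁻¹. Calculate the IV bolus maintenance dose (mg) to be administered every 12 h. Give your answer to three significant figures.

At steady state, dose per interval replaces the amount cleared in that interval: D/τ = CL·Css.
D = CL × Css × τ = 28.00 × 7.55 × 12 = 2537 mg

2540 mg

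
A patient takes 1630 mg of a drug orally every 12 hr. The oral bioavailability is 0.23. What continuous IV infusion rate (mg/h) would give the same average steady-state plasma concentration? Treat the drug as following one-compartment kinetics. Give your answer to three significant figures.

31.2 mg/h

Equivalent systemic input: infusion rate = F·D/τ.
Rate = 0.23 × 1630 / 12 = 31.24 mg/h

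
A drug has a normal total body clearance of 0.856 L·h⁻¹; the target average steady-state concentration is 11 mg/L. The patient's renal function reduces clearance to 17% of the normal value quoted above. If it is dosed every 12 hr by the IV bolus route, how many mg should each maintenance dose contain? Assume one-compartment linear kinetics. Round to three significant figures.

19.2 mg

Patient clearance = 0.17 × 0.8560 = 0.1455 L/h
D = CL × Css × τ = 0.1455 × 11 × 12 = 19.21 mg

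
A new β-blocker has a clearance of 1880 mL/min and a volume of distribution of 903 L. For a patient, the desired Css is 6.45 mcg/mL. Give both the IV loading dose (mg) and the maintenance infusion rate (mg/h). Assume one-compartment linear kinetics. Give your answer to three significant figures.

Loading dose = Vd × C = 903.0 × 6.45 = 5824 mg
CL = 1880 mL/min × 60/1000 = 112.8 L/h
Infusion rate = 112.8 L/h × 6.45 mg/L = 727.6 mg/h

(a) 5820 mg; (b) 728 mg/h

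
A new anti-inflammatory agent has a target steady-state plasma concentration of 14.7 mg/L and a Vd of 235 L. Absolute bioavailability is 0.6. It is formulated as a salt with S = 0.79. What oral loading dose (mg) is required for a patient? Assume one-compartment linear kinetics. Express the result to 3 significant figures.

The loading dose fills Vd to the target concentration.
LD = Vd × C / F / S = 235.0 × 14.70 / 0.6 / 0.79 = 7288 mg

7290 mg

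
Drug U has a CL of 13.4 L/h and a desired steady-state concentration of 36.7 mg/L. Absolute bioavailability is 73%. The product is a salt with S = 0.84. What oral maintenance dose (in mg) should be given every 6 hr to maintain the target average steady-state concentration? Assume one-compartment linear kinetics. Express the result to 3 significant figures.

4810 mg

D = CL × Css × τ / F / S = 13.40 × 36.7 × 6 / 0.73 / 0.84 = 4812 mg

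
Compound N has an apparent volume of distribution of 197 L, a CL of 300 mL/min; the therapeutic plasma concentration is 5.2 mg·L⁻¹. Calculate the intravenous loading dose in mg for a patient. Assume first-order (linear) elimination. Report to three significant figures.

The loading dose fills Vd to the target concentration.
LD = Vd × C = 197.0 × 5.200 = 1024 mg

1020 mg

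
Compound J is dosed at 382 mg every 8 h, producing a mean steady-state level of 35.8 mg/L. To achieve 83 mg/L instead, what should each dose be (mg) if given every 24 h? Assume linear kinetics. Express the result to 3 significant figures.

2660 mg

With linear kinetics, Css is proportional to dose rate (D/τ) at fixed clearance.
D₂ = D₁ × (Css,target / Css,current) × (τ₂/τ₁) = 382 × (83/35.8) × (24/8) = 2657 mg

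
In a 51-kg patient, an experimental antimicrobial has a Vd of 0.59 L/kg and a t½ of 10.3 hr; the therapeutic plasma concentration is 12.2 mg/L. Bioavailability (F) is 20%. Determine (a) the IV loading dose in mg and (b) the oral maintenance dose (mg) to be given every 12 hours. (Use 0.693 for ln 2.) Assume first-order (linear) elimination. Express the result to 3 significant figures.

Vd = 0.59 L/kg × 51 kg = 30.09 L
LD = Vd × C = 30.09 × 12.2 = 367.1 mg
CL = 0.693 × Vd / t½ = 0.693 × 30.09 / 10.3 = 2.025 L/h
D = CL × Css × τ / F = 2.025 × 12.2 × 12 / 0.2 = 1482 mg

(a) 367 mg; (b) 1480 mg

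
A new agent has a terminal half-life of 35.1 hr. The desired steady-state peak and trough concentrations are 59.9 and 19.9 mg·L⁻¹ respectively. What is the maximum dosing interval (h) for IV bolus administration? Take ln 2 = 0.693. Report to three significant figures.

55.8 h

k = 0.693 / t½ = 0.693 / 35.1 = 0.01974 h⁻¹
Between IV bolus doses, concentration decays as C = C₀·e^(−kτ), so C_peak/C_trough = e^(kτ).
τ_max = ln(C_peak/C_trough) / k = ln(59.9/19.9) / 0.01974 = 1.102 / 0.01974 = 55.83 h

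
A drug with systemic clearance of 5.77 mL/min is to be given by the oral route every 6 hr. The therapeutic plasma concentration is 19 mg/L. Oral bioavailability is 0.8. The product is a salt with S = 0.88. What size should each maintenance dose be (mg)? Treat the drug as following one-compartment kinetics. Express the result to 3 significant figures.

Convert clearance: 5.77 mL/min × 60 min/h ÷ 1000 mL/L = 0.3462 L/h
D = CL × Css × τ / F / S = 0.3462 × 19 × 6 / 0.8 / 0.88 = 56.06 mg

56.1 mg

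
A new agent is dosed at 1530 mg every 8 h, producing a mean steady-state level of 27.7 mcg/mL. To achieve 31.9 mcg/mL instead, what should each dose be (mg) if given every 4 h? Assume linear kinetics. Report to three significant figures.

881 mg

With linear kinetics, Css is proportional to dose rate (D/τ) at fixed clearance.
D₂ = D₁ × (Css,target / Css,current) × (τ₂/τ₁) = 1530 × (31.9/27.7) × (4/8) = 881.0 mg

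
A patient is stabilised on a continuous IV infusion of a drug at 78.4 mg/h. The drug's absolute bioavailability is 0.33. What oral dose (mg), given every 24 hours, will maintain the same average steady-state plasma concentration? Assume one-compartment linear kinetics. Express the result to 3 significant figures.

5700 mg

To maintain the same Css, the systemic dosing rate must be unchanged: F·D/τ = infusion rate.
D = rate × τ / F = 78.4 × 24 / 0.33 = 5702 mg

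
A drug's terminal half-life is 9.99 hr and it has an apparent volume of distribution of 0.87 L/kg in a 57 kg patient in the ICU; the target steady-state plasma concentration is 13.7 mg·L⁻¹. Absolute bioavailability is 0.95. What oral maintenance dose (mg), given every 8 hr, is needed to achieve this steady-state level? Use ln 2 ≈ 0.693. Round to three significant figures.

397 mg

Vd = 0.87 L/kg × 57 kg = 49.59 L
CL = ln 2 · Vd / t½ = 0.693 × 49.59 / 9.99 = 3.440 L/h
D = CL × Css × τ / F = 3.440 × 13.7 × 8 / 0.95 = 396.9 mg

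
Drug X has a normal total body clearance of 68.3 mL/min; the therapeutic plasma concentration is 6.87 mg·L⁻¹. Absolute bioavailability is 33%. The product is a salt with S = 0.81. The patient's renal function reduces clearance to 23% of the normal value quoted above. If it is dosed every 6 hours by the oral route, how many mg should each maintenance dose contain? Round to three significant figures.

Convert clearance: 68.3 mL/min × 60 min/h ÷ 1000 mL/L = 4.098 L/h
Patient clearance = 0.23 × 4.098 = 0.9425 L/h
D = CL × Css × τ / F / S = 0.9425 × 6.87 × 6 / 0.33 / 0.81 = 145.3 mg

145 mg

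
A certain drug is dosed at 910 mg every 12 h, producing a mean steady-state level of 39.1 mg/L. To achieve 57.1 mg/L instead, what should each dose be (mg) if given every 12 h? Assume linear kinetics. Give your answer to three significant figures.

1330 mg

For first-order elimination, Css ∝ F·D/(CL·τ); F and CL are unchanged, so Css ∝ D/τ.
D₂ = D₁ × (Css,target / Css,current) = 910 × 57.1/39.1 = 1329 mg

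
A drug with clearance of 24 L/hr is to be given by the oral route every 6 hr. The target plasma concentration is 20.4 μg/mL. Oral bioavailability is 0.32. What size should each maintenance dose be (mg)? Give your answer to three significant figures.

9180 mg

D = CL × Css × τ / F = 24.00 × 20.4 × 6 / 0.32 = 9180 mg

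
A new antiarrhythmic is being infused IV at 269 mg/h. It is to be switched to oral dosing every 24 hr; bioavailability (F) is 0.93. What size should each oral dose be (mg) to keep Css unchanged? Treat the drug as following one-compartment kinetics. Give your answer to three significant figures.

To maintain the same Css, the systemic dosing rate must be unchanged: F·D/τ = infusion rate.
D = rate × τ / F = 269 × 24 / 0.93 = 6942 mg

6940 mg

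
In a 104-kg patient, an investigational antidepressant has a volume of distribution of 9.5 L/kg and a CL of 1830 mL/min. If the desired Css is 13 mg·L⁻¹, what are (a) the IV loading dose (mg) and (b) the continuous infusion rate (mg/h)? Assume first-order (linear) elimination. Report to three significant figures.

(a) 12800 mg; (b) 1430 mg/h

Vd(total) = 104 kg × 9.5 L/kg = 988.0 L
LD = Vd · C_target = 988.0 × 13 = 12840 mg
CL = 1830 mL/min × 60/1000 = 109.8 L/h
Maintenance: replace elimination → rate = CL × Css = 109.8 × 13 = 1427 mg/h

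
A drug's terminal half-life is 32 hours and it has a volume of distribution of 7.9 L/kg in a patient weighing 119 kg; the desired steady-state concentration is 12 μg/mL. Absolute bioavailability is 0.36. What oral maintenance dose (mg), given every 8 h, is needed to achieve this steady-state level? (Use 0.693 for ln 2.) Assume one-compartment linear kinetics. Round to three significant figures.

Total Vd = 7.9 × 119 = 940.1 L
CL = 0.693 × Vd / t½ = 0.693 × 940.1 / 32 = 20.36 L/h
D = CL × Css × τ / F = 20.36 × 12 × 8 / 0.36 = 5429 mg

5430 mg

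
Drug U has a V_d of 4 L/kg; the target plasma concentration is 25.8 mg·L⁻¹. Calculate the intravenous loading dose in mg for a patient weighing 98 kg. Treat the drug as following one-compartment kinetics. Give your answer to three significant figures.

10100 mg

Vd(total) = 98 kg × 4 L/kg = 392.0 L
LD = Vd × C = 392.0 × 25.80 = 10110 mg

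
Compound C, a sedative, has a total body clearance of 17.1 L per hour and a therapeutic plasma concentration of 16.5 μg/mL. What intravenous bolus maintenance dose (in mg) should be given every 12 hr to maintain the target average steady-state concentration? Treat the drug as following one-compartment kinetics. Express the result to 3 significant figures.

3390 mg

D = CL × Css × τ = 17.10 × 16.5 × 12 = 3386 mg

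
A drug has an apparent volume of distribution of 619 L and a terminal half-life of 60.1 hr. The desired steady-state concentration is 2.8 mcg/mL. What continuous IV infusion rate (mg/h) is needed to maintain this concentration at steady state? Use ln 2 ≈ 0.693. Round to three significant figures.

CL = 0.693 × Vd / t½ = 0.693 × 619.0 / 60.1 = 7.138 L/h
Infusion rate = CL × Css = 7.138 × 2.8 = 19.99 mg/h

20.0 mg/h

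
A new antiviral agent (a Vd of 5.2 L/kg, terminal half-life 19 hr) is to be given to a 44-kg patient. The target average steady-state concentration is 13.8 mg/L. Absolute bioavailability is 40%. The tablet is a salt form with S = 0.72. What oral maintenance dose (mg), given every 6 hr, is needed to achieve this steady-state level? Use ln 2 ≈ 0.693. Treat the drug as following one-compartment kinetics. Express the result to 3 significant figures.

2400 mg

Total Vd = 5.2 × 44 = 228.8 L
k = 0.693/19 = 0.03647 h⁻¹, so CL = k·Vd = 0.03647 × 228.8 = 8.344 L/h
D = CL × Css × τ / F / S = 8.344 × 13.8 × 6 / 0.4 / 0.72 = 2399 mg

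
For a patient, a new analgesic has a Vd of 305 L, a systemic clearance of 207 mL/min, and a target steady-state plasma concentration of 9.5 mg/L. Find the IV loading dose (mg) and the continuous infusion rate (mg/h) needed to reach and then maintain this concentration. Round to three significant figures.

LD = Vd · C_target = 305.0 × 9.5 = 2898 mg
Convert clearance: 207 mL/min × 60 min/h ÷ 1000 mL/L = 12.42 L/h
Maintenance: replace elimination → rate = CL × Css = 12.42 × 9.5 = 118.0 mg/h

(a) 2900 mg; (b) 118 mg/h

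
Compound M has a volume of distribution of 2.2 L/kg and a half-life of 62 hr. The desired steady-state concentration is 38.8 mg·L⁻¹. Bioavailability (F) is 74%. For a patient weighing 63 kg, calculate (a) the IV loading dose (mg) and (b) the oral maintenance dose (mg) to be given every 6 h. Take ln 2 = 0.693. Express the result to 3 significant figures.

(a) 5380 mg; (b) 487 mg

Vd = 2.2 L/kg × 63 kg = 138.6 L
LD = Vd × C = 138.6 × 38.8 = 5378 mg
CL = 0.693 × Vd / t½ = 0.693 × 138.6 / 62 = 1.549 L/h
D = CL × Css × τ / F = 1.549 × 38.8 × 6 / 0.74 = 487.3 mg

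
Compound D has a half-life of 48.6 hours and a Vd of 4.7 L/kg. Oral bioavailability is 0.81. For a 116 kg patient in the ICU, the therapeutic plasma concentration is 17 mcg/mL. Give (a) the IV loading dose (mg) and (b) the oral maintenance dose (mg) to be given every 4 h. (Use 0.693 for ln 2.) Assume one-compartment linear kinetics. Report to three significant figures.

(a) 9270 mg; (b) 653 mg

Vd(total) = 116 kg × 4.7 L/kg = 545.2 L
LD = Vd × C = 545.2 × 17 = 9268 mg
CL = 0.693 × Vd / t½ = 0.693 × 545.2 / 48.6 = 7.774 L/h
D = CL × Css × τ / F = 7.774 × 17 × 4 / 0.81 = 652.6 mg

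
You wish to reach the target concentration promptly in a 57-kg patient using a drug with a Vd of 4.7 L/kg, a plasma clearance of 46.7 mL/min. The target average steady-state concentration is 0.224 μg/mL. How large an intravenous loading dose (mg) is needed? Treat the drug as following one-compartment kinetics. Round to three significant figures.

Vd(total) = 57 kg × 4.7 L/kg = 267.9 L
The loading dose fills Vd to the target concentration; clearance is irrelevant here.
LD = Vd × C = 267.9 × 0.2240 = 60.01 mg

60.0 mg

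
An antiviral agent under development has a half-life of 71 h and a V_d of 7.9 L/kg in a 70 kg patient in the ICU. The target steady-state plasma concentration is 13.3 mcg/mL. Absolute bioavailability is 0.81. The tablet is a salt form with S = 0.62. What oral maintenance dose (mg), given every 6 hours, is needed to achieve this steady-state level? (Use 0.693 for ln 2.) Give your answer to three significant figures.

Total Vd = 7.9 × 70 = 553.0 L
CL = ln 2 · Vd / t½ = 0.693 × 553.0 / 71 = 5.398 L/h
D = CL × Css × τ / F / S = 5.398 × 13.3 × 6 / 0.81 / 0.62 = 857.7 mg

858 mg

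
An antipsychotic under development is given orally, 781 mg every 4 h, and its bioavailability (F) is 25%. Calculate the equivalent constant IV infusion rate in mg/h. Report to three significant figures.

Equivalent systemic input: infusion rate = F·D/τ.
Rate = 0.25 × 781 / 4 = 48.81 mg/h

48.8 mg/h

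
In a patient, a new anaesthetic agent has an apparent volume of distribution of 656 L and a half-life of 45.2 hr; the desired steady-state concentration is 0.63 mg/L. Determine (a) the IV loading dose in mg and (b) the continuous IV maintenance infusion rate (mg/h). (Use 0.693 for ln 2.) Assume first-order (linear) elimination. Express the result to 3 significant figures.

LD = Vd × C = 656.0 × 0.63 = 413.3 mg
CL = 0.693 × Vd / t½ = 0.693 × 656.0 / 45.2 = 10.06 L/h
Infusion rate = CL × Css = 10.06 × 0.63 = 6.338 mg/h

(a) 413 mg; (b) 6.34 mg/h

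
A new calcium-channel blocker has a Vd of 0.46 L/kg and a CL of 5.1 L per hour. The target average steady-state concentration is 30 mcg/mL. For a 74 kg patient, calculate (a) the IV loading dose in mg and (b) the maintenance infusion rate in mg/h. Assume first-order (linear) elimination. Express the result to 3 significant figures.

(a) 1020 mg; (b) 153 mg/h

Total Vd = 0.46 × 74 = 34.04 L
Loading: fill Vd to C_target → 34.04 L × 30 mg/L = 1021 mg
Maintenance infusion rate = CL × Css = 5.100 × 30 = 153.0 mg/h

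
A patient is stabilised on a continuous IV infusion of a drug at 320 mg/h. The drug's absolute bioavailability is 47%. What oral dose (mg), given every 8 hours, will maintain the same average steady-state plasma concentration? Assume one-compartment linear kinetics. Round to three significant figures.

5450 mg

To maintain the same Css, the systemic dosing rate must be unchanged: F·D/τ = infusion rate.
D = rate × τ / F = 320 × 8 / 0.47 = 5447 mg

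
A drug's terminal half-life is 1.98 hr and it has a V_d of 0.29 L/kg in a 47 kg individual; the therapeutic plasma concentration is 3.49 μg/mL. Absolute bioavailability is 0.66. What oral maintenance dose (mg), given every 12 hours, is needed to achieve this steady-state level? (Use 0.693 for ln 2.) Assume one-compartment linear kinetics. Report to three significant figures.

303 mg

Vd(total) = 47 kg × 0.29 L/kg = 13.63 L
CL = 0.693 × Vd / t½ = 0.693 × 13.63 / 1.98 = 4.771 L/h
D = CL × Css × τ / F = 4.771 × 3.49 × 12 / 0.66 = 302.7 mg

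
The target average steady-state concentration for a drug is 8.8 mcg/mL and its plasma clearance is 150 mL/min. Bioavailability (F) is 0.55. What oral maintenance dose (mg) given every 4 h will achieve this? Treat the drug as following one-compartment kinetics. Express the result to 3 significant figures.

CL = 150 mL/min × 60/1000 = 9.000 L/h
D = CL × Css × τ / F = 9.000 × 8.8 × 4 / 0.55 = 576.0 mg

576 mg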